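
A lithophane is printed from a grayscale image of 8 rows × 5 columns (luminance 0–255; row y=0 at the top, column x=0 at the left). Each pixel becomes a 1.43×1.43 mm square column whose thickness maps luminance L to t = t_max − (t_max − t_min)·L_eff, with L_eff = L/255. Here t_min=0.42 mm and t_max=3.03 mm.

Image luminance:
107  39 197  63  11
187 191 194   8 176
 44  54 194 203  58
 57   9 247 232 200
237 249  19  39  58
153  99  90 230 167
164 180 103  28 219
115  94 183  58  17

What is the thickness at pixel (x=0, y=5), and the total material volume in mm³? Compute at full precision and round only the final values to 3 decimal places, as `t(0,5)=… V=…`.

t(0,5)=1.464 V=143.756

span = t_max - t_min = 3.03 - 0.42 = 2.610
L(0,5) = 153, L_eff = 153/255 = 0.600000
t(0,5) = 3.03 - 2.610·0.600000 = 1.464
Σt over all 8·5 pixels = 597549/8500 ≈ 70.2998824
V = pitch²·Σt = 1.43²·597549/8500 = 143.756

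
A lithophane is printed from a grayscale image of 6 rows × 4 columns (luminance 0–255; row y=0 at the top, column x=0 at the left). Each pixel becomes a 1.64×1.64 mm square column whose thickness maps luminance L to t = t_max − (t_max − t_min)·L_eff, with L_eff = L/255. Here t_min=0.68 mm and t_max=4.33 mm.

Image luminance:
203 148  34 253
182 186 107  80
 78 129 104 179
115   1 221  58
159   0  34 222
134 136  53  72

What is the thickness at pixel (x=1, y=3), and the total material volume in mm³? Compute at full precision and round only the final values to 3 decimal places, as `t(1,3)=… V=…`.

span = t_max - t_min = 4.33 - 0.68 = 3.650
L(1,3) = 1, L_eff = 1/255 = 0.003922
t(1,3) = 4.33 - 3.650·0.003922 = 4.316
Σt over all 6·4 pixels = 79792/1275 ≈ 62.5819608
V = pitch²·Σt = 1.64²·79792/1275 = 168.320

t(1,3)=4.316 V=168.320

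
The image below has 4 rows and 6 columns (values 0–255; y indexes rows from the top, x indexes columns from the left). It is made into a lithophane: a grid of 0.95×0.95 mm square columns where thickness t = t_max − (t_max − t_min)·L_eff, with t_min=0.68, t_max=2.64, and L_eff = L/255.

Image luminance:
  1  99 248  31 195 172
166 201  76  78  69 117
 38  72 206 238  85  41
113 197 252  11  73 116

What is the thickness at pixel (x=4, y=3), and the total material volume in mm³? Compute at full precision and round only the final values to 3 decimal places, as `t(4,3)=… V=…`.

span = t_max - t_min = 2.64 - 0.68 = 1.960
L(4,3) = 73, L_eff = 73/255 = 0.286275
t(4,3) = 2.64 - 1.960·0.286275 = 2.079
Σt over all 4·6 pixels = 17471/425 ≈ 41.1082353
V = pitch²·Σt = 0.95²·17471/425 = 37.100

t(4,3)=2.079 V=37.100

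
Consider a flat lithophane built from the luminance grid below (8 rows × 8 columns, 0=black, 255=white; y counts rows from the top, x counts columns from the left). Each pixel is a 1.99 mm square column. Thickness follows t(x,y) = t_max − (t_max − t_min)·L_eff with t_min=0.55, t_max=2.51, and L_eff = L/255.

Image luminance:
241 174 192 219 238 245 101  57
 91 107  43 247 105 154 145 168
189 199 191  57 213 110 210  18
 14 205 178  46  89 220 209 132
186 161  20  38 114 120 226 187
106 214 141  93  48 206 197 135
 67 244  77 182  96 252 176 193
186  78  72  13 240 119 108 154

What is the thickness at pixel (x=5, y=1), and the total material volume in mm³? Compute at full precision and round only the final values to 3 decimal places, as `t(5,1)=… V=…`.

span = t_max - t_min = 2.51 - 0.55 = 1.960
L(5,1) = 154, L_eff = 154/255 = 0.603922
t(5,1) = 2.51 - 1.960·0.603922 = 1.326
Σt over all 8·8 pixels = 570536/6375 ≈ 89.4958431
V = pitch²·Σt = 1.99²·570536/6375 = 354.412

t(5,1)=1.326 V=354.412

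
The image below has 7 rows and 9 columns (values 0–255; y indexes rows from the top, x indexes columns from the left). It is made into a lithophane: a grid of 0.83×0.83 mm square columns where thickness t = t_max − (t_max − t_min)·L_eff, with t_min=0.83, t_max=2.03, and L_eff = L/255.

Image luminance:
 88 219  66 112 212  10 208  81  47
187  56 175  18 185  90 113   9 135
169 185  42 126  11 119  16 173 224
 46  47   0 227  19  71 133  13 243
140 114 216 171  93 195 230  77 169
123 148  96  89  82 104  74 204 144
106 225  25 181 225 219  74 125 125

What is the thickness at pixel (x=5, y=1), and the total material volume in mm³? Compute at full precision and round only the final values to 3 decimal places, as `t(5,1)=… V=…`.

span = t_max - t_min = 2.03 - 0.83 = 1.200
L(5,1) = 90, L_eff = 90/255 = 0.352941
t(5,1) = 2.03 - 1.200·0.352941 = 1.606
Σt over all 7·9 pixels = 156221/1700 ≈ 91.8947059
V = pitch²·Σt = 0.83²·156221/1700 = 63.306

t(5,1)=1.606 V=63.306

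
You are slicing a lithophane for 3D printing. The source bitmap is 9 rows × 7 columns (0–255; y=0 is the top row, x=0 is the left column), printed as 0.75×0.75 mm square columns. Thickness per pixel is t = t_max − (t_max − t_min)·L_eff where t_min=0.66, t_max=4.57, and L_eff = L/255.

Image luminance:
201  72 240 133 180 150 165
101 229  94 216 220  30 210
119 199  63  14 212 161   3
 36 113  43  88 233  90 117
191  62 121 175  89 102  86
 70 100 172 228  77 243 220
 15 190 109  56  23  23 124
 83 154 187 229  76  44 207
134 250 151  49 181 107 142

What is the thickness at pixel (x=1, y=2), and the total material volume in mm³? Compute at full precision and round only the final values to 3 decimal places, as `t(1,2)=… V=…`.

span = t_max - t_min = 4.57 - 0.66 = 3.910
L(1,2) = 199, L_eff = 199/255 = 0.780392
t(1,2) = 4.57 - 3.910·0.780392 = 1.519
Σt over all 9·7 pixels = 162.146
V = pitch²·Σt = 0.75²·162.146 = 91.207

t(1,2)=1.519 V=91.207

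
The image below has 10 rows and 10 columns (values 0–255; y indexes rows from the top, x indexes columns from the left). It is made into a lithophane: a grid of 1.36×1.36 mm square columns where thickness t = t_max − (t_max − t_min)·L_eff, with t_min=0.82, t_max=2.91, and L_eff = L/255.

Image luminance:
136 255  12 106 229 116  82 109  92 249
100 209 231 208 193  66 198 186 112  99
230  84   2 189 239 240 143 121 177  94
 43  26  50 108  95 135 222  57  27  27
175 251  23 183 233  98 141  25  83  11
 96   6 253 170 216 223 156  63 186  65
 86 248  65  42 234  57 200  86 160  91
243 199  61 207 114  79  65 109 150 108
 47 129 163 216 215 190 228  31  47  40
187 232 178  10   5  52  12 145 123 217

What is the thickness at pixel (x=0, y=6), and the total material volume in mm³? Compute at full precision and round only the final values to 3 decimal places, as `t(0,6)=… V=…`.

t(0,6)=2.205 V=340.782

span = t_max - t_min = 2.91 - 0.82 = 2.090
L(0,6) = 86, L_eff = 86/255 = 0.337255
t(0,6) = 2.91 - 2.090·0.337255 = 2.205
Σt over all 10·10 pixels = 187931/1020 ≈ 184.2460784
V = pitch²·Σt = 1.36²·187931/1020 = 340.782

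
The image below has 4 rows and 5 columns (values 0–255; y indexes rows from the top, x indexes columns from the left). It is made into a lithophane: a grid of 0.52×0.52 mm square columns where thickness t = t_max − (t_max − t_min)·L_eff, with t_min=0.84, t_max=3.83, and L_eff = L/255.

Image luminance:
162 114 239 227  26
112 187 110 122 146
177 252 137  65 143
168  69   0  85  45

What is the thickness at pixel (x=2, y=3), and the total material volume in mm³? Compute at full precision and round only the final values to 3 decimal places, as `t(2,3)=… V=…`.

span = t_max - t_min = 3.83 - 0.84 = 2.990
L(2,3) = 0, L_eff = 0/255 = 0.000000
t(2,3) = 3.83 - 2.990·0.000000 = 3.830
Σt over all 4·5 pixels = 196681/4250 ≈ 46.2778824
V = pitch²·Σt = 0.52²·196681/4250 = 12.514

t(2,3)=3.830 V=12.514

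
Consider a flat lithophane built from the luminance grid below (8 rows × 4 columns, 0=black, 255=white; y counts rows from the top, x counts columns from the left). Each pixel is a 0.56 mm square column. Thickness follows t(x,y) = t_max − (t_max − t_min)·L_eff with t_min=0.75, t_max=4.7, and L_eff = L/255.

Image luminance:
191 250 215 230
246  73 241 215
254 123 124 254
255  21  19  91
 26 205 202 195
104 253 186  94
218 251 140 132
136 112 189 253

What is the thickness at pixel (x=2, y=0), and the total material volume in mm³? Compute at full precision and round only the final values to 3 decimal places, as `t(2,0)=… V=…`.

t(2,0)=1.370 V=20.458

span = t_max - t_min = 4.7 - 0.75 = 3.950
L(2,0) = 215, L_eff = 215/255 = 0.843137
t(2,0) = 4.7 - 3.950·0.843137 = 1.370
Σt over all 8·4 pixels = 166349/2550 ≈ 65.2349020
V = pitch²·Σt = 0.56²·166349/2550 = 20.458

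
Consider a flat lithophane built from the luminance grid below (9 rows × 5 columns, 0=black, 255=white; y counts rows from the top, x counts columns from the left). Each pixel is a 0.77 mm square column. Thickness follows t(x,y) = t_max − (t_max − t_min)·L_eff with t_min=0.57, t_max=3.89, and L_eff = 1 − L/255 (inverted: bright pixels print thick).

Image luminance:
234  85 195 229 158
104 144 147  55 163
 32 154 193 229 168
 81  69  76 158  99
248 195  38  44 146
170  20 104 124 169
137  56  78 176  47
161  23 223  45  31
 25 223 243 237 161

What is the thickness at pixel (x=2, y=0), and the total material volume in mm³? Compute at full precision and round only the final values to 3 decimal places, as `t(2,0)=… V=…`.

t(2,0)=3.109 V=60.729

span = t_max - t_min = 3.89 - 0.57 = 3.320
L(2,0) = 195, L_eff = 1 - 195/255 = 0.235294 (inverted)
t(2,0) = 3.89 - 3.320·0.235294 = 3.109
Σt over all 9·5 pixels = 2611879/25500 ≈ 102.4266275
V = pitch²·Σt = 0.77²·2611879/25500 = 60.729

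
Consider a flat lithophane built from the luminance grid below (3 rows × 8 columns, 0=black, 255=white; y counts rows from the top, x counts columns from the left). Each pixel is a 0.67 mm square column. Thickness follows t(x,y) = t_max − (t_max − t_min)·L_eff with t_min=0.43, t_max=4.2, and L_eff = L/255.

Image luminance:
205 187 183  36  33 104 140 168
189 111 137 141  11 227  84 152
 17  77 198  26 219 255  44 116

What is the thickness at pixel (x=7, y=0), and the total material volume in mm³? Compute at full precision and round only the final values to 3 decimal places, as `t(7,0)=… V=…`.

t(7,0)=1.716 V=24.941

span = t_max - t_min = 4.2 - 0.43 = 3.770
L(7,0) = 168, L_eff = 168/255 = 0.658824
t(7,0) = 4.2 - 3.770·0.658824 = 1.716
Σt over all 3·8 pixels = 55.56
V = pitch²·Σt = 0.67²·55.56 = 24.941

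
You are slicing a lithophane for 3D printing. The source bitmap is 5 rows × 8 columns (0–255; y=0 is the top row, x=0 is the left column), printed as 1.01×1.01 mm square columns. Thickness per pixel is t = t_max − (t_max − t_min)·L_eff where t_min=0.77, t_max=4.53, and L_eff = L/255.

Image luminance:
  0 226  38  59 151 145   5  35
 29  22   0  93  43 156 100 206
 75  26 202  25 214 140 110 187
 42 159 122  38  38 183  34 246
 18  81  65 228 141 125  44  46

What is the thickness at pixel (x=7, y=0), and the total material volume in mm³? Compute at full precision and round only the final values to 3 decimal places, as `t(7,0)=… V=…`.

span = t_max - t_min = 4.53 - 0.77 = 3.760
L(7,0) = 35, L_eff = 35/255 = 0.137255
t(7,0) = 4.53 - 3.760·0.137255 = 4.014
Σt over all 5·8 pixels = 262944/2125 ≈ 123.7383529
V = pitch²·Σt = 1.01²·262944/2125 = 126.225

t(7,0)=4.014 V=126.225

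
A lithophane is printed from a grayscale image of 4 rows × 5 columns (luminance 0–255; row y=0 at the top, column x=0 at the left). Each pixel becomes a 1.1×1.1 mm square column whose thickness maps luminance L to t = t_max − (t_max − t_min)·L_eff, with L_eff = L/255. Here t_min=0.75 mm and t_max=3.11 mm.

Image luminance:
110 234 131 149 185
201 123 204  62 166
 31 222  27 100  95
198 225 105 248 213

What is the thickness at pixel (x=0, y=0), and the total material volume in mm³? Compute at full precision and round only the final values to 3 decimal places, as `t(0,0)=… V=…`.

t(0,0)=2.092 V=41.342

span = t_max - t_min = 3.11 - 0.75 = 2.360
L(0,0) = 110, L_eff = 110/255 = 0.431373
t(0,0) = 3.11 - 2.360·0.431373 = 2.092
Σt over all 4·5 pixels = 217814/6375 ≈ 34.1669020
V = pitch²·Σt = 1.1²·217814/6375 = 41.342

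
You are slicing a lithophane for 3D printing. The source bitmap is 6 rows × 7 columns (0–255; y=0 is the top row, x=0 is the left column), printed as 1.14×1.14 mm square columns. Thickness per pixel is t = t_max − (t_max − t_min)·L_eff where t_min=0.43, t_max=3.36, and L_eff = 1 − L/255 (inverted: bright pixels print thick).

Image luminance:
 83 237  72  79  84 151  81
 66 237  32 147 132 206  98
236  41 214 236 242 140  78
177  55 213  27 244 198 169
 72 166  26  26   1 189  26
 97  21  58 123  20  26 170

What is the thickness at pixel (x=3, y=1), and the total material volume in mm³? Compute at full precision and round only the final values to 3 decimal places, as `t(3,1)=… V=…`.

span = t_max - t_min = 3.36 - 0.43 = 2.930
L(3,1) = 147, L_eff = 1 - 147/255 = 0.423529 (inverted)
t(3,1) = 3.36 - 2.930·0.423529 = 2.119
Σt over all 6·7 pixels = 962179/12750 ≈ 75.4650196
V = pitch²·Σt = 1.14²·962179/12750 = 98.074

t(3,1)=2.119 V=98.074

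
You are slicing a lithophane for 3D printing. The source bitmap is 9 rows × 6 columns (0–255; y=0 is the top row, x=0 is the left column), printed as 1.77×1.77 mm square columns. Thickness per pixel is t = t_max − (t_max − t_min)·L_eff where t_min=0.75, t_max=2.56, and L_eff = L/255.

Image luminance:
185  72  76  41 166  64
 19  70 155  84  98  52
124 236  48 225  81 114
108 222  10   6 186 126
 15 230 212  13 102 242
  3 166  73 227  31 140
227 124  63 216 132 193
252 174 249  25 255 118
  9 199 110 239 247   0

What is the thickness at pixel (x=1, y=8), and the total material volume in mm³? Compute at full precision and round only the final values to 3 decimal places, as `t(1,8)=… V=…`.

t(1,8)=1.147 V=280.677

span = t_max - t_min = 2.56 - 0.75 = 1.810
L(1,8) = 199, L_eff = 199/255 = 0.780392
t(1,8) = 2.56 - 1.810·0.780392 = 1.147
Σt over all 9·6 pixels = 1142273/12750 ≈ 89.5900392
V = pitch²·Σt = 1.77²·1142273/12750 = 280.677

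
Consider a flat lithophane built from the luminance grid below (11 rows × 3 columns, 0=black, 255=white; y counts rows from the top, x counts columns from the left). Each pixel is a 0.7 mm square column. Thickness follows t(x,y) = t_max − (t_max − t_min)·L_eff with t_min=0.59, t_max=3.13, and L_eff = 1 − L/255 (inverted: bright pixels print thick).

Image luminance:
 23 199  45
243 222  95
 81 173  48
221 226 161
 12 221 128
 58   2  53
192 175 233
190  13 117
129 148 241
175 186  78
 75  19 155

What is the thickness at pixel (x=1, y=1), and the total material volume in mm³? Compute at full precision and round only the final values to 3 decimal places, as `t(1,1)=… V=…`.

span = t_max - t_min = 3.13 - 0.59 = 2.540
L(1,1) = 222, L_eff = 1 - 222/255 = 0.129412 (inverted)
t(1,1) = 3.13 - 2.540·0.129412 = 2.801
Σt over all 11·3 pixels = 1598083/25500 ≈ 62.6699216
V = pitch²·Σt = 0.7²·1598083/25500 = 30.708

t(1,1)=2.801 V=30.708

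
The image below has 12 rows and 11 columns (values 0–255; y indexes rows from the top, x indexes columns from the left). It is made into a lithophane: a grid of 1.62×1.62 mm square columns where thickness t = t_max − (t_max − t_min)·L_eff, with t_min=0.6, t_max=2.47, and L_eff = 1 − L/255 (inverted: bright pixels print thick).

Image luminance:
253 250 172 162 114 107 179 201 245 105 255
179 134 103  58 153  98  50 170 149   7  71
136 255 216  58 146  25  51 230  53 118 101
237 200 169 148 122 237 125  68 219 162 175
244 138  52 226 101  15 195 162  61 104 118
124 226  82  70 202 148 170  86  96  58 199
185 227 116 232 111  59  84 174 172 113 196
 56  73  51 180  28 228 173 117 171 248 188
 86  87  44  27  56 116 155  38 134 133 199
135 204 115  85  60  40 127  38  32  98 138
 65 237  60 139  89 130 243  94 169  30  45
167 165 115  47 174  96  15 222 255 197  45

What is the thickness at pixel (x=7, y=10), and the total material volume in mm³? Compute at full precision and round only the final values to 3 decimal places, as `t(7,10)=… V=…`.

t(7,10)=1.289 V=544.092

span = t_max - t_min = 2.47 - 0.6 = 1.870
L(7,10) = 94, L_eff = 1 - 94/255 = 0.631373 (inverted)
t(7,10) = 2.47 - 1.870·0.631373 = 1.289
Σt over all 12·11 pixels = 310981/1500 ≈ 207.3206667
V = pitch²·Σt = 1.62²·310981/1500 = 544.092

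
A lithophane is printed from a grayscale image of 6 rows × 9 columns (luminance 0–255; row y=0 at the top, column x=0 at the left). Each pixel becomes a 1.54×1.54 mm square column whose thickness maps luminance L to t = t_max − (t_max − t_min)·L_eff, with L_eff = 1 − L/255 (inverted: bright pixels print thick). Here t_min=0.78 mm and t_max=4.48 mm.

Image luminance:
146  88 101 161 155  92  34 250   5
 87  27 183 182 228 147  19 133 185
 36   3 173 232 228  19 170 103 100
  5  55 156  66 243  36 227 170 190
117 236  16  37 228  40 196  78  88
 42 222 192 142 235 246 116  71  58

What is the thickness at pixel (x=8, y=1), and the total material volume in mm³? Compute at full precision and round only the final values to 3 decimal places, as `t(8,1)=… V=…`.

t(8,1)=3.464 V=333.718

span = t_max - t_min = 4.48 - 0.78 = 3.700
L(8,1) = 185, L_eff = 1 - 185/255 = 0.274510 (inverted)
t(8,1) = 4.48 - 3.700·0.274510 = 3.464
Σt over all 6·9 pixels = 119607/850 ≈ 140.7141176
V = pitch²·Σt = 1.54²·119607/850 = 333.718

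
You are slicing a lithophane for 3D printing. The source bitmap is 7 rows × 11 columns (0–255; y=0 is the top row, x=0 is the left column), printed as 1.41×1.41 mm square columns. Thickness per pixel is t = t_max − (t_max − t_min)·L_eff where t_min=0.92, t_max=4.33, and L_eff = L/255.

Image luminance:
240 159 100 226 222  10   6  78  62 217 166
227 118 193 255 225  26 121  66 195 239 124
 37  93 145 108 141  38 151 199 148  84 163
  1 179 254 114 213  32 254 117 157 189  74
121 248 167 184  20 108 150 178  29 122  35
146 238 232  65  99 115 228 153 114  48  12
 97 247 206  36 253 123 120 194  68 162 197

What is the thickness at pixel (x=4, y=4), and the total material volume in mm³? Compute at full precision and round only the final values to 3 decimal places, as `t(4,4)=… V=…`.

span = t_max - t_min = 4.33 - 0.92 = 3.410
L(4,4) = 20, L_eff = 20/255 = 0.078431
t(4,4) = 4.33 - 3.410·0.078431 = 4.063
Σt over all 7·11 pixels = 2429867/12750 ≈ 190.5778039
V = pitch²·Σt = 1.41²·2429867/12750 = 378.888

t(4,4)=4.063 V=378.888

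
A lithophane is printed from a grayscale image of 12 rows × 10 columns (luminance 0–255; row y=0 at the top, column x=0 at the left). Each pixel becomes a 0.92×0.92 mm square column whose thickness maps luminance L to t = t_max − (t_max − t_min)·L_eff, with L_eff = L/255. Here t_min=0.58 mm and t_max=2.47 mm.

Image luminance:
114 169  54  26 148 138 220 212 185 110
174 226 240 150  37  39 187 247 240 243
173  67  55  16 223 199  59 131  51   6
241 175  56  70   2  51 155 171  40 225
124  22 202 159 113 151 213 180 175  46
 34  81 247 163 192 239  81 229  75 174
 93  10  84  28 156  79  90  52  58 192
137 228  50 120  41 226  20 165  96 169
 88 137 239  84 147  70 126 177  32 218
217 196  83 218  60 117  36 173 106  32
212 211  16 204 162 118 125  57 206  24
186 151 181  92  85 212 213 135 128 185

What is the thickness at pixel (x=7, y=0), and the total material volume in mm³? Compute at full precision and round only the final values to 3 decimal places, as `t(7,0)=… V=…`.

span = t_max - t_min = 2.47 - 0.58 = 1.890
L(7,0) = 212, L_eff = 212/255 = 0.831373
t(7,0) = 2.47 - 1.890·0.831373 = 0.899
Σt over all 12·10 pixels = 762693/4250 ≈ 179.4571765
V = pitch²·Σt = 0.92²·762693/4250 = 151.893

t(7,0)=0.899 V=151.893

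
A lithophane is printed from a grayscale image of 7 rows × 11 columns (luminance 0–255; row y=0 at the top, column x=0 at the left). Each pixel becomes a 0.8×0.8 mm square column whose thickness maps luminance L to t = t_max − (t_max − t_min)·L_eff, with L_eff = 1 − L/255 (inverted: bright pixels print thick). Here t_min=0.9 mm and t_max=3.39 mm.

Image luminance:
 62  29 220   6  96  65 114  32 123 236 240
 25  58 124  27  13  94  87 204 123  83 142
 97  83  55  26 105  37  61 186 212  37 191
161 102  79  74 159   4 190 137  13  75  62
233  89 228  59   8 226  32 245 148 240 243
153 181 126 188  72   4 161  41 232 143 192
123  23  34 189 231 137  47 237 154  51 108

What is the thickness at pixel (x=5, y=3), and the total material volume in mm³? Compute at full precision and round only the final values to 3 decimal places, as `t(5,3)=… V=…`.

span = t_max - t_min = 3.39 - 0.9 = 2.490
L(5,3) = 4, L_eff = 1 - 4/255 = 0.984314 (inverted)
t(5,3) = 3.39 - 2.490·0.984314 = 0.939
Σt over all 7·11 pixels = 1329991/8500 ≈ 156.4695294
V = pitch²·Σt = 0.8²·1329991/8500 = 100.140

t(5,3)=0.939 V=100.140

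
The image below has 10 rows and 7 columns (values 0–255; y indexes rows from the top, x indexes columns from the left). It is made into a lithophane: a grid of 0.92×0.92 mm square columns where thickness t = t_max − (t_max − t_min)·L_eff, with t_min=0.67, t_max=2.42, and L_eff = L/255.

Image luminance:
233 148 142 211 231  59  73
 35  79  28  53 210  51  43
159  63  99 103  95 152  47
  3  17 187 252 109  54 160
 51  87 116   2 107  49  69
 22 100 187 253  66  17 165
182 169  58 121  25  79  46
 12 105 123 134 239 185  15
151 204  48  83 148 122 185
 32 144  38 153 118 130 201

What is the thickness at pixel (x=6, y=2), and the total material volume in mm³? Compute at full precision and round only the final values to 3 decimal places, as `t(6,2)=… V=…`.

t(6,2)=2.097 V=99.020

span = t_max - t_min = 2.42 - 0.67 = 1.750
L(6,2) = 47, L_eff = 47/255 = 0.184314
t(6,2) = 2.42 - 1.750·0.184314 = 2.097
Σt over all 10·7 pixels = 119329/1020 ≈ 116.9892157
V = pitch²·Σt = 0.92²·119329/1020 = 99.020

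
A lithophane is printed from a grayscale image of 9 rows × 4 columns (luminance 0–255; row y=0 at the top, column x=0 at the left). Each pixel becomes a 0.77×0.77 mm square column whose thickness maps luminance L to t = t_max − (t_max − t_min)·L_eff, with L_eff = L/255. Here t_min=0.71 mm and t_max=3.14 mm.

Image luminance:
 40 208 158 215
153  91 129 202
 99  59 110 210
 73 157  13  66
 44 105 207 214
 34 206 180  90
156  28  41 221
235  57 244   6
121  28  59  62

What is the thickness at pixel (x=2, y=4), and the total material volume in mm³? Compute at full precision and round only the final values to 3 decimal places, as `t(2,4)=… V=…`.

t(2,4)=1.167 V=42.608

span = t_max - t_min = 3.14 - 0.71 = 2.430
L(2,4) = 207, L_eff = 207/255 = 0.811765
t(2,4) = 3.14 - 2.430·0.811765 = 1.167
Σt over all 9·4 pixels = 610839/8500 ≈ 71.8634118
V = pitch²·Σt = 0.77²·610839/8500 = 42.608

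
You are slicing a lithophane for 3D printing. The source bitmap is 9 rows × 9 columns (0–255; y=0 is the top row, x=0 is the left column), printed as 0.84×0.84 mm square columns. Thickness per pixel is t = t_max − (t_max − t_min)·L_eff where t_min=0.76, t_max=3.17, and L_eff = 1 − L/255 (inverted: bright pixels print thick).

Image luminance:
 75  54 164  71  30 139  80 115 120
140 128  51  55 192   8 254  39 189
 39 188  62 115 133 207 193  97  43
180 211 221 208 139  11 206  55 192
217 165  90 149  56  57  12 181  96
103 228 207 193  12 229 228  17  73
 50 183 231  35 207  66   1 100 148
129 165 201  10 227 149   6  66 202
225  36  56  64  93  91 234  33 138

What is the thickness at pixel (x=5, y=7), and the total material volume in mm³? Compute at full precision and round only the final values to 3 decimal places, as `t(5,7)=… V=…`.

t(5,7)=2.168 V=109.209

span = t_max - t_min = 3.17 - 0.76 = 2.410
L(5,7) = 149, L_eff = 1 - 149/255 = 0.415686 (inverted)
t(5,7) = 3.17 - 2.410·0.415686 = 2.168
Σt over all 9·9 pixels = 3946763/25500 ≈ 154.7750196
V = pitch²·Σt = 0.84²·3946763/25500 = 109.209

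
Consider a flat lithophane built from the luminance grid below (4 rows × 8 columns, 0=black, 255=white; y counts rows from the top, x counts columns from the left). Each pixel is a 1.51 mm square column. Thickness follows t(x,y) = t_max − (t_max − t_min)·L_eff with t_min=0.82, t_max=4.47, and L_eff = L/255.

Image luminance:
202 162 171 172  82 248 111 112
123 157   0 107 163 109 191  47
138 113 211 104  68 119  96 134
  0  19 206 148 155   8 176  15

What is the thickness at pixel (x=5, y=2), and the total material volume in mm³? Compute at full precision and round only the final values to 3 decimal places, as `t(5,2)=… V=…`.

t(5,2)=2.767 V=199.939

span = t_max - t_min = 4.47 - 0.82 = 3.650
L(5,2) = 119, L_eff = 119/255 = 0.466667
t(5,2) = 4.47 - 3.650·0.466667 = 2.767
Σt over all 4·8 pixels = 149071/1700 ≈ 87.6888235
V = pitch²·Σt = 1.51²·149071/1700 = 199.939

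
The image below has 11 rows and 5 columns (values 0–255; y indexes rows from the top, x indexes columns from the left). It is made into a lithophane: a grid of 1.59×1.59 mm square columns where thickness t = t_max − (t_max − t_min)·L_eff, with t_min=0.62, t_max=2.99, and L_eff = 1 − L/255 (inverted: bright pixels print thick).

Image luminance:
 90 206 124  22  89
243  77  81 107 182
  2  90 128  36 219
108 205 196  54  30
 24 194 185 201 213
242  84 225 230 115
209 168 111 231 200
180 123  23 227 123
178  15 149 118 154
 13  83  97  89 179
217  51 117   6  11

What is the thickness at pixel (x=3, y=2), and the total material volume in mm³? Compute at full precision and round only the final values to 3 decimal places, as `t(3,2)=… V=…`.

t(3,2)=0.955 V=252.422

span = t_max - t_min = 2.99 - 0.62 = 2.370
L(3,2) = 36, L_eff = 1 - 36/255 = 0.858824 (inverted)
t(3,2) = 2.99 - 2.370·0.858824 = 0.955
Σt over all 11·5 pixels = 212174/2125 ≈ 99.8465882
V = pitch²·Σt = 1.59²·212174/2125 = 252.422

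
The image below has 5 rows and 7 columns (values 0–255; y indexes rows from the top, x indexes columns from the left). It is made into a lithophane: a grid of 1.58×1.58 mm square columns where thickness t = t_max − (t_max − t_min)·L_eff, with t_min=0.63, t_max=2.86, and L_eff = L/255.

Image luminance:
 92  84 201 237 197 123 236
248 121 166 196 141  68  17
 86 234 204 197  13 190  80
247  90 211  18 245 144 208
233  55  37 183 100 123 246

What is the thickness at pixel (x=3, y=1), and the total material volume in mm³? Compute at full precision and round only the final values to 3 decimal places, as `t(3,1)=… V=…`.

t(3,1)=1.146 V=134.817

span = t_max - t_min = 2.86 - 0.63 = 2.230
L(3,1) = 196, L_eff = 196/255 = 0.768627
t(3,1) = 2.86 - 2.230·0.768627 = 1.146
Σt over all 5·7 pixels = 459039/8500 ≈ 54.0045882
V = pitch²·Σt = 1.58²·459039/8500 = 134.817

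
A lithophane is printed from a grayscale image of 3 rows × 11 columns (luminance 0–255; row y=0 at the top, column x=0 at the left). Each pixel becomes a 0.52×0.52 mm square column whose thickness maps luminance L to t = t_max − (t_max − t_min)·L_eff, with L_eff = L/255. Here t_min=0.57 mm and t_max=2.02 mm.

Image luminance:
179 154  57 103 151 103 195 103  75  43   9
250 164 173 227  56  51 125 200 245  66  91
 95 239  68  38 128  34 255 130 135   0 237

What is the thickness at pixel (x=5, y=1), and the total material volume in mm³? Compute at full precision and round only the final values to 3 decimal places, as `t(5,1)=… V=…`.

span = t_max - t_min = 2.02 - 0.57 = 1.450
L(5,1) = 51, L_eff = 51/255 = 0.200000
t(5,1) = 2.02 - 1.450·0.200000 = 1.730
Σt over all 3·11 pixels = 2917/68 ≈ 42.8970588
V = pitch²·Σt = 0.52²·2917/68 = 11.599

t(5,1)=1.730 V=11.599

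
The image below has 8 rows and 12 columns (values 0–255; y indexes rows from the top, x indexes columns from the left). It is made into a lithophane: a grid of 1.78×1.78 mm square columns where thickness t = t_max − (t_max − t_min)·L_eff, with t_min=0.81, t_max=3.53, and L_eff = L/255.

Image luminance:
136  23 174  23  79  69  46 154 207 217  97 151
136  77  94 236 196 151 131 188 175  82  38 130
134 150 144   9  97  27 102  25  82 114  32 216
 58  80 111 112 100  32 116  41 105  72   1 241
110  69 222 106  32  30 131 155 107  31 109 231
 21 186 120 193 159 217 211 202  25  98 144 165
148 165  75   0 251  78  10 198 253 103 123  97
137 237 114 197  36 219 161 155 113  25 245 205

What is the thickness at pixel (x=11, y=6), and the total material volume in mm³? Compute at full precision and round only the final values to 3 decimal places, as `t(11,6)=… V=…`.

span = t_max - t_min = 3.53 - 0.81 = 2.720
L(11,6) = 97, L_eff = 97/255 = 0.380392
t(11,6) = 3.53 - 2.720·0.380392 = 2.495
Σt over all 8·12 pixels = 16112/75 ≈ 214.8266667
V = pitch²·Σt = 1.78²·16112/75 = 680.657

t(11,6)=2.495 V=680.657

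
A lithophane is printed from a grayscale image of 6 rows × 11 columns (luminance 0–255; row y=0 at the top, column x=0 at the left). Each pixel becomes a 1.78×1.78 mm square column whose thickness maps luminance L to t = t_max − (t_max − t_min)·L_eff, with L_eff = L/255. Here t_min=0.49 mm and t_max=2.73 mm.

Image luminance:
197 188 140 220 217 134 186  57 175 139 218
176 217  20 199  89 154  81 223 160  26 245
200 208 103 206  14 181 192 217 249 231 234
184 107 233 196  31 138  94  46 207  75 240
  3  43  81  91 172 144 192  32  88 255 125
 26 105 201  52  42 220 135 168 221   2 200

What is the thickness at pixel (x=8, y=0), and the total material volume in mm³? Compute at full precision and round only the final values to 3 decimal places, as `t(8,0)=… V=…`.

t(8,0)=1.193 V=302.441

span = t_max - t_min = 2.73 - 0.49 = 2.240
L(8,0) = 175, L_eff = 175/255 = 0.686275
t(8,0) = 2.73 - 2.240·0.686275 = 1.193
Σt over all 6·11 pixels = 81137/850 ≈ 95.4552941
V = pitch²·Σt = 1.78²·81137/850 = 302.441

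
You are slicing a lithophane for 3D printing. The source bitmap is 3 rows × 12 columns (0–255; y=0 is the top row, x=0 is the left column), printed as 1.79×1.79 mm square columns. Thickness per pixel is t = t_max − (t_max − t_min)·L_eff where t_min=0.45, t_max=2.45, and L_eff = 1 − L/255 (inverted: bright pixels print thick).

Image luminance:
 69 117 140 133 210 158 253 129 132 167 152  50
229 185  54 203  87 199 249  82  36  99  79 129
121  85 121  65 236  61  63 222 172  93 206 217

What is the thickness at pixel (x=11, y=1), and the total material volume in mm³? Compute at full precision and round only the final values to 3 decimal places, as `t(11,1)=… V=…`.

t(11,1)=1.462 V=177.633

span = t_max - t_min = 2.45 - 0.45 = 2.000
L(11,1) = 129, L_eff = 1 - 129/255 = 0.494118 (inverted)
t(11,1) = 2.45 - 2.000·0.494118 = 1.462
Σt over all 3·12 pixels = 14137/255 ≈ 55.4392157
V = pitch²·Σt = 1.79²·14137/255 = 177.633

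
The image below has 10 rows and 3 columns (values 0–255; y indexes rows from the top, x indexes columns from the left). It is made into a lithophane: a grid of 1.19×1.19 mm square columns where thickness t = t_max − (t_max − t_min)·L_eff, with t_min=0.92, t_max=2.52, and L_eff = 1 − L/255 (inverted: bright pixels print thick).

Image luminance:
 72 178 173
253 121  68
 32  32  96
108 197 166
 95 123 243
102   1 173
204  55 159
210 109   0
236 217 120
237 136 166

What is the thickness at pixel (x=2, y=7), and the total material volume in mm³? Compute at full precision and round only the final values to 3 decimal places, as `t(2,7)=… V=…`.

t(2,7)=0.920 V=75.354

span = t_max - t_min = 2.52 - 0.92 = 1.600
L(2,7) = 0, L_eff = 1 - 0/255 = 1.000000 (inverted)
t(2,7) = 2.52 - 1.600·1.000000 = 0.920
Σt over all 10·3 pixels = 67846/1275 ≈ 53.2125490
V = pitch²·Σt = 1.19²·67846/1275 = 75.354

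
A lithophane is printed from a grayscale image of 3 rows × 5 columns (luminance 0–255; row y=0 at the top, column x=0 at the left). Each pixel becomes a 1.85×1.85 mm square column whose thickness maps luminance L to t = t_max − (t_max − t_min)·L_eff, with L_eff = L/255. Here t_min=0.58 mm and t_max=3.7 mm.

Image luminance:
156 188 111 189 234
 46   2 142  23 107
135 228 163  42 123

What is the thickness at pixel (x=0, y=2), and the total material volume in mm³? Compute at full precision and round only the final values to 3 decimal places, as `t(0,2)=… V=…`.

t(0,2)=2.048 V=110.846

span = t_max - t_min = 3.7 - 0.58 = 3.120
L(0,2) = 135, L_eff = 135/255 = 0.529412
t(0,2) = 3.7 - 3.120·0.529412 = 2.048
Σt over all 3·5 pixels = 137647/4250 ≈ 32.3875294
V = pitch²·Σt = 1.85²·137647/4250 = 110.846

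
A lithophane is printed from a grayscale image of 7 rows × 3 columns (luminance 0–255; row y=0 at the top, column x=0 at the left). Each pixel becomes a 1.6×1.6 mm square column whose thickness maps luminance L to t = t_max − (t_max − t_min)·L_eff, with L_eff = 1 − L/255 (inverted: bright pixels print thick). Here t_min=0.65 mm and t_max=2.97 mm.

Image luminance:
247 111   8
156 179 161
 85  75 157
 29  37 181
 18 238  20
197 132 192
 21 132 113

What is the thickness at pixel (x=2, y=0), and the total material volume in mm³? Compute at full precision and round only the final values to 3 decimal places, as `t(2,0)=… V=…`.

span = t_max - t_min = 2.97 - 0.65 = 2.320
L(2,0) = 8, L_eff = 1 - 8/255 = 0.968627 (inverted)
t(2,0) = 2.97 - 2.320·0.968627 = 0.723
Σt over all 7·3 pixels = 925523/25500 ≈ 36.2950196
V = pitch²·Σt = 1.6²·925523/25500 = 92.915

t(2,0)=0.723 V=92.915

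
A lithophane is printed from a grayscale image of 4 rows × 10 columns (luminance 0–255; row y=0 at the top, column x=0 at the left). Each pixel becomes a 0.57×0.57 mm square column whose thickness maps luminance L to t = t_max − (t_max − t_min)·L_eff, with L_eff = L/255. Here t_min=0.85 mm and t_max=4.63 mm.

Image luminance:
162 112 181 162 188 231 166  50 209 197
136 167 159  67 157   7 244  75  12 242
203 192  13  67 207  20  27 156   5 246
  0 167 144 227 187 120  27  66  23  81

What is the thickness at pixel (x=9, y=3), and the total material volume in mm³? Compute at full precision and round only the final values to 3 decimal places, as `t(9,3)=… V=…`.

span = t_max - t_min = 4.63 - 0.85 = 3.780
L(9,3) = 81, L_eff = 81/255 = 0.317647
t(9,3) = 4.63 - 3.780·0.317647 = 3.429
Σt over all 4·10 pixels = 232837/2125 ≈ 109.5703529
V = pitch²·Σt = 0.57²·232837/2125 = 35.599

t(9,3)=3.429 V=35.599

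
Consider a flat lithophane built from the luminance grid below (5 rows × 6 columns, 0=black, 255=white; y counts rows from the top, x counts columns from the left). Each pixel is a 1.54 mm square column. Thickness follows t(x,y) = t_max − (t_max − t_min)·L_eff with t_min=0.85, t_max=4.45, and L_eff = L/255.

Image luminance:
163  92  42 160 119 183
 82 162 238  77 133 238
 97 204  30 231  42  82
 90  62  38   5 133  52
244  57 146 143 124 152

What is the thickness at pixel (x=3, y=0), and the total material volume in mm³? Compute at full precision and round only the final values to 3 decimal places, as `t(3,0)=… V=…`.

t(3,0)=2.191 V=195.372

span = t_max - t_min = 4.45 - 0.85 = 3.600
L(3,0) = 160, L_eff = 160/255 = 0.627451
t(3,0) = 4.45 - 3.600·0.627451 = 2.191
Σt over all 5·6 pixels = 82.38
V = pitch²·Σt = 1.54²·82.38 = 195.372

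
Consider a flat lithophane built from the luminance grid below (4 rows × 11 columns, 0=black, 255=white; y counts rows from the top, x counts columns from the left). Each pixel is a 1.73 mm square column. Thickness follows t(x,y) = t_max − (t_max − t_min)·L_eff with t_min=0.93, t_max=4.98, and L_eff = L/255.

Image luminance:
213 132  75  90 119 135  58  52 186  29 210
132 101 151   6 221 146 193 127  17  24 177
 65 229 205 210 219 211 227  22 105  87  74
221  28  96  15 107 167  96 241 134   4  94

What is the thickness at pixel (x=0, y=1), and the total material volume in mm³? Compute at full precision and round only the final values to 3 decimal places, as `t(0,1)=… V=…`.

span = t_max - t_min = 4.98 - 0.93 = 4.050
L(0,1) = 132, L_eff = 132/255 = 0.517647
t(0,1) = 4.98 - 4.050·0.517647 = 2.884
Σt over all 4·11 pixels = 225327/1700 ≈ 132.5452941
V = pitch²·Σt = 1.73²·225327/1700 = 396.695

t(0,1)=2.884 V=396.695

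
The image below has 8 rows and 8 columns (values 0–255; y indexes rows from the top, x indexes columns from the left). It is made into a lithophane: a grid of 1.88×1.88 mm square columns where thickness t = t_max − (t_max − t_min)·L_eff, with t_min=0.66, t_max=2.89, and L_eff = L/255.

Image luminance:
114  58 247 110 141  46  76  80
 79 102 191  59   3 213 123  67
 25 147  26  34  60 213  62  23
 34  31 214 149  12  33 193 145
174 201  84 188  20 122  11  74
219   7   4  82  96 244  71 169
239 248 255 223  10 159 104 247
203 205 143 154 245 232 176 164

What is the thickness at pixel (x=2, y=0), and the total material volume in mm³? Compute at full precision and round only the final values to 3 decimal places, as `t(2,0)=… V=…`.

span = t_max - t_min = 2.89 - 0.66 = 2.230
L(2,0) = 247, L_eff = 247/255 = 0.968627
t(2,0) = 2.89 - 2.230·0.968627 = 0.730
Σt over all 8·8 pixels = 2958571/25500 ≈ 116.0223922
V = pitch²·Σt = 1.88²·2958571/25500 = 410.070

t(2,0)=0.730 V=410.070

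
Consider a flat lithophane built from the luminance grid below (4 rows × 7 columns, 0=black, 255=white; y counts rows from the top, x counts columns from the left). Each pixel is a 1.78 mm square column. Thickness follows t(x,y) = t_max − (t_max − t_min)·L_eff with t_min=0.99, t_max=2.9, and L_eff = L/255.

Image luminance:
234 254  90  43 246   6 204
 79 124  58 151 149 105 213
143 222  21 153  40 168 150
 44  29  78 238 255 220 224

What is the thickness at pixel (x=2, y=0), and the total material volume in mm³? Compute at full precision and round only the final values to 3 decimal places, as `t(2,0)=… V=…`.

t(2,0)=2.226 V=163.747

span = t_max - t_min = 2.9 - 0.99 = 1.910
L(2,0) = 90, L_eff = 90/255 = 0.352941
t(2,0) = 2.9 - 1.910·0.352941 = 2.226
Σt over all 4·7 pixels = 1317869/25500 ≈ 51.6811373
V = pitch²·Σt = 1.78²·1317869/25500 = 163.747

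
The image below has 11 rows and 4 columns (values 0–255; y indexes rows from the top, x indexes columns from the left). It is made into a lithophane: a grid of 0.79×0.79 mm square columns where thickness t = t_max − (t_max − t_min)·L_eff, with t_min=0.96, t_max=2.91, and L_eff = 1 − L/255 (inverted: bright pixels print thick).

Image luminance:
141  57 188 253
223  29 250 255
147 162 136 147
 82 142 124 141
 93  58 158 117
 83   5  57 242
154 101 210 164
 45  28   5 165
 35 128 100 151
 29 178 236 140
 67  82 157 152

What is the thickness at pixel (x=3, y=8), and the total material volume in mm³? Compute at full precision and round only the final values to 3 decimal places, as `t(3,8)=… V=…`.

t(3,8)=2.115 V=53.169

span = t_max - t_min = 2.91 - 0.96 = 1.950
L(3,8) = 151, L_eff = 1 - 151/255 = 0.407843 (inverted)
t(3,8) = 2.91 - 1.950·0.407843 = 2.115
Σt over all 11·4 pixels = 144829/1700 ≈ 85.1935294
V = pitch²·Σt = 0.79²·144829/1700 = 53.169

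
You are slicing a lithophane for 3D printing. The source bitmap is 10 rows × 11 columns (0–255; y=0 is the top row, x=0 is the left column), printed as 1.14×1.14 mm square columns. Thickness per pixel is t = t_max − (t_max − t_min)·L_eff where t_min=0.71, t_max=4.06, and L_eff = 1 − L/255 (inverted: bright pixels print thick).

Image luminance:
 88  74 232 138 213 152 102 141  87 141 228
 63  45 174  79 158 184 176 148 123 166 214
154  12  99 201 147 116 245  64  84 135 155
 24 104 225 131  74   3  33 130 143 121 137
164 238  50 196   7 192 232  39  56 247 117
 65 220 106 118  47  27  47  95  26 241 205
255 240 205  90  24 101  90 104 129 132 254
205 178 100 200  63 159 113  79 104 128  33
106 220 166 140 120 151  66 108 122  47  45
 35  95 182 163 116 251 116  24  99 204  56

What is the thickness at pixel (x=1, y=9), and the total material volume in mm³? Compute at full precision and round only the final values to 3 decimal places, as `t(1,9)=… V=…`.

t(1,9)=1.958 V=340.796

span = t_max - t_min = 4.06 - 0.71 = 3.350
L(1,9) = 95, L_eff = 1 - 95/255 = 0.627451 (inverted)
t(1,9) = 4.06 - 3.350·0.627451 = 1.958
Σt over all 10·11 pixels = 222897/850 ≈ 262.2317647
V = pitch²·Σt = 1.14²·222897/850 = 340.796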